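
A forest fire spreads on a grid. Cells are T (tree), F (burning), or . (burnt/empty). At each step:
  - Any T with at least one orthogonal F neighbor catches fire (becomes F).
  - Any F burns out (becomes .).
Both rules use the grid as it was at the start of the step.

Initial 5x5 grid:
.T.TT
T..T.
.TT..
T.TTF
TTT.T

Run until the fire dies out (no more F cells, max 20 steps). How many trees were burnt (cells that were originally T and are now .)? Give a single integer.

Step 1: +2 fires, +1 burnt (F count now 2)
Step 2: +1 fires, +2 burnt (F count now 1)
Step 3: +2 fires, +1 burnt (F count now 2)
Step 4: +2 fires, +2 burnt (F count now 2)
Step 5: +1 fires, +2 burnt (F count now 1)
Step 6: +1 fires, +1 burnt (F count now 1)
Step 7: +0 fires, +1 burnt (F count now 0)
Fire out after step 7
Initially T: 14, now '.': 20
Total burnt (originally-T cells now '.'): 9

Answer: 9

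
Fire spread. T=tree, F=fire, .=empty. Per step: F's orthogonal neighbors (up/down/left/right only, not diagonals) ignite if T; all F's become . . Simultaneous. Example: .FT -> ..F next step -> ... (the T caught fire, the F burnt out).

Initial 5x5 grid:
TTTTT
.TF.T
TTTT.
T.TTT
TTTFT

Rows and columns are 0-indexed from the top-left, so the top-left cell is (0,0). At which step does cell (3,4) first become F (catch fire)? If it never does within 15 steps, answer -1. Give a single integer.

Step 1: cell (3,4)='T' (+6 fires, +2 burnt)
Step 2: cell (3,4)='F' (+7 fires, +6 burnt)
  -> target ignites at step 2
Step 3: cell (3,4)='.' (+4 fires, +7 burnt)
Step 4: cell (3,4)='.' (+2 fires, +4 burnt)
Step 5: cell (3,4)='.' (+0 fires, +2 burnt)
  fire out at step 5

2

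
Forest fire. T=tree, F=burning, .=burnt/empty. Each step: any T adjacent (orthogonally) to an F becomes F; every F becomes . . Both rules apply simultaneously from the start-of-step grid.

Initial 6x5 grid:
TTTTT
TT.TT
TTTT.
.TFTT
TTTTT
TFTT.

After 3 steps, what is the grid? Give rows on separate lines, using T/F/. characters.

Step 1: 7 trees catch fire, 2 burn out
  TTTTT
  TT.TT
  TTFT.
  .F.FT
  TFFTT
  F.FT.
Step 2: 6 trees catch fire, 7 burn out
  TTTTT
  TT.TT
  TF.F.
  ....F
  F..FT
  ...F.
Step 3: 4 trees catch fire, 6 burn out
  TTTTT
  TF.FT
  F....
  .....
  ....F
  .....

TTTTT
TF.FT
F....
.....
....F
.....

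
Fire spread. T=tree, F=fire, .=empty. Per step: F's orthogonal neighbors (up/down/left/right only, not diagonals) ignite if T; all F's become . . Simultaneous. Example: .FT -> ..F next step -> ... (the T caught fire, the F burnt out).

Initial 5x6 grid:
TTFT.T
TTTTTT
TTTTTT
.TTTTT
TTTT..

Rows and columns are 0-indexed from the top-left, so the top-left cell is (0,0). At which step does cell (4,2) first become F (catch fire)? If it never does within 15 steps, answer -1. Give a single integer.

Step 1: cell (4,2)='T' (+3 fires, +1 burnt)
Step 2: cell (4,2)='T' (+4 fires, +3 burnt)
Step 3: cell (4,2)='T' (+5 fires, +4 burnt)
Step 4: cell (4,2)='F' (+6 fires, +5 burnt)
  -> target ignites at step 4
Step 5: cell (4,2)='.' (+5 fires, +6 burnt)
Step 6: cell (4,2)='.' (+2 fires, +5 burnt)
Step 7: cell (4,2)='.' (+0 fires, +2 burnt)
  fire out at step 7

4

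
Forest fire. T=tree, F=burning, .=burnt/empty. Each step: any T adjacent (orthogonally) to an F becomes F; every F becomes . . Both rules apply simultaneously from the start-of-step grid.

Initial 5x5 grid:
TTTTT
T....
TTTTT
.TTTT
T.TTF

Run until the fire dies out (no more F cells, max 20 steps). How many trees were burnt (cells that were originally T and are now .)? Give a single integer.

Answer: 17

Derivation:
Step 1: +2 fires, +1 burnt (F count now 2)
Step 2: +3 fires, +2 burnt (F count now 3)
Step 3: +2 fires, +3 burnt (F count now 2)
Step 4: +2 fires, +2 burnt (F count now 2)
Step 5: +1 fires, +2 burnt (F count now 1)
Step 6: +1 fires, +1 burnt (F count now 1)
Step 7: +1 fires, +1 burnt (F count now 1)
Step 8: +1 fires, +1 burnt (F count now 1)
Step 9: +1 fires, +1 burnt (F count now 1)
Step 10: +1 fires, +1 burnt (F count now 1)
Step 11: +1 fires, +1 burnt (F count now 1)
Step 12: +1 fires, +1 burnt (F count now 1)
Step 13: +0 fires, +1 burnt (F count now 0)
Fire out after step 13
Initially T: 18, now '.': 24
Total burnt (originally-T cells now '.'): 17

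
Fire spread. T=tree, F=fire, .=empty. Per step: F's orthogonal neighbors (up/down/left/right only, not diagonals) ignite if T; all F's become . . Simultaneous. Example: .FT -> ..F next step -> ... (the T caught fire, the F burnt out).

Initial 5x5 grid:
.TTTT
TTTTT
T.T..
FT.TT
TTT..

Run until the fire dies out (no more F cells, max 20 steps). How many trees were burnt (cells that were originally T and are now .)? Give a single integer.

Answer: 15

Derivation:
Step 1: +3 fires, +1 burnt (F count now 3)
Step 2: +2 fires, +3 burnt (F count now 2)
Step 3: +2 fires, +2 burnt (F count now 2)
Step 4: +2 fires, +2 burnt (F count now 2)
Step 5: +3 fires, +2 burnt (F count now 3)
Step 6: +2 fires, +3 burnt (F count now 2)
Step 7: +1 fires, +2 burnt (F count now 1)
Step 8: +0 fires, +1 burnt (F count now 0)
Fire out after step 8
Initially T: 17, now '.': 23
Total burnt (originally-T cells now '.'): 15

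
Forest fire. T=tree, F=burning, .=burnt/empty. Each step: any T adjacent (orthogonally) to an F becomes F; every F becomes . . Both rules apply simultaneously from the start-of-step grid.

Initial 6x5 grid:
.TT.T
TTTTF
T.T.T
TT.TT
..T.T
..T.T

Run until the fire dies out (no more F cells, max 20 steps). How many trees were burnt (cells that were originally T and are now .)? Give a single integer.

Step 1: +3 fires, +1 burnt (F count now 3)
Step 2: +2 fires, +3 burnt (F count now 2)
Step 3: +5 fires, +2 burnt (F count now 5)
Step 4: +3 fires, +5 burnt (F count now 3)
Step 5: +1 fires, +3 burnt (F count now 1)
Step 6: +1 fires, +1 burnt (F count now 1)
Step 7: +1 fires, +1 burnt (F count now 1)
Step 8: +0 fires, +1 burnt (F count now 0)
Fire out after step 8
Initially T: 18, now '.': 28
Total burnt (originally-T cells now '.'): 16

Answer: 16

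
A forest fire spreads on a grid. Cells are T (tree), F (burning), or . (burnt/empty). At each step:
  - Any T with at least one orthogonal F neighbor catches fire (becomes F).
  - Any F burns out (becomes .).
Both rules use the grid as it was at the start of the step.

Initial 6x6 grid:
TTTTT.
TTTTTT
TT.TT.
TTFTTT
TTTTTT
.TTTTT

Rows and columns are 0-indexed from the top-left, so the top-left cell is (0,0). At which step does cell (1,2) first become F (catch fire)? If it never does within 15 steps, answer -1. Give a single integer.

Step 1: cell (1,2)='T' (+3 fires, +1 burnt)
Step 2: cell (1,2)='T' (+7 fires, +3 burnt)
Step 3: cell (1,2)='T' (+9 fires, +7 burnt)
Step 4: cell (1,2)='F' (+7 fires, +9 burnt)
  -> target ignites at step 4
Step 5: cell (1,2)='.' (+5 fires, +7 burnt)
Step 6: cell (1,2)='.' (+0 fires, +5 burnt)
  fire out at step 6

4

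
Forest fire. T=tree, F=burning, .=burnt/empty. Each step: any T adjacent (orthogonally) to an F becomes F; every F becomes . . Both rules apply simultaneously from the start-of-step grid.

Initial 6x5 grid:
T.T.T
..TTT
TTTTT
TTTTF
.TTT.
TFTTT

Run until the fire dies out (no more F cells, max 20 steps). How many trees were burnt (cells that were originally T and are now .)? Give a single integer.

Answer: 21

Derivation:
Step 1: +5 fires, +2 burnt (F count now 5)
Step 2: +7 fires, +5 burnt (F count now 7)
Step 3: +6 fires, +7 burnt (F count now 6)
Step 4: +2 fires, +6 burnt (F count now 2)
Step 5: +1 fires, +2 burnt (F count now 1)
Step 6: +0 fires, +1 burnt (F count now 0)
Fire out after step 6
Initially T: 22, now '.': 29
Total burnt (originally-T cells now '.'): 21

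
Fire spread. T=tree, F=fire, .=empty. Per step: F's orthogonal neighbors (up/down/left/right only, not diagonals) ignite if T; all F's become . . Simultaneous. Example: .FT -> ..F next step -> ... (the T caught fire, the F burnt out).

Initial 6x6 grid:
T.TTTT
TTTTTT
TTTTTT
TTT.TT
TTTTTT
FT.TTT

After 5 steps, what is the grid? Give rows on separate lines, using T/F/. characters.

Step 1: 2 trees catch fire, 1 burn out
  T.TTTT
  TTTTTT
  TTTTTT
  TTT.TT
  FTTTTT
  .F.TTT
Step 2: 2 trees catch fire, 2 burn out
  T.TTTT
  TTTTTT
  TTTTTT
  FTT.TT
  .FTTTT
  ...TTT
Step 3: 3 trees catch fire, 2 burn out
  T.TTTT
  TTTTTT
  FTTTTT
  .FT.TT
  ..FTTT
  ...TTT
Step 4: 4 trees catch fire, 3 burn out
  T.TTTT
  FTTTTT
  .FTTTT
  ..F.TT
  ...FTT
  ...TTT
Step 5: 5 trees catch fire, 4 burn out
  F.TTTT
  .FTTTT
  ..FTTT
  ....TT
  ....FT
  ...FTT

F.TTTT
.FTTTT
..FTTT
....TT
....FT
...FTT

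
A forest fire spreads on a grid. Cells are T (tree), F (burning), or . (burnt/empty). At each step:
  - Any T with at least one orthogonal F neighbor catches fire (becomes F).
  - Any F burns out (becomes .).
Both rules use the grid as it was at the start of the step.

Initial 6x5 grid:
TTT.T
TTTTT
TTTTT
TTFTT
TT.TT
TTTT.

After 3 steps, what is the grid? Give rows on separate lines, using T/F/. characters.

Step 1: 3 trees catch fire, 1 burn out
  TTT.T
  TTTTT
  TTFTT
  TF.FT
  TT.TT
  TTTT.
Step 2: 7 trees catch fire, 3 burn out
  TTT.T
  TTFTT
  TF.FT
  F...F
  TF.FT
  TTTT.
Step 3: 9 trees catch fire, 7 burn out
  TTF.T
  TF.FT
  F...F
  .....
  F...F
  TFTF.

TTF.T
TF.FT
F...F
.....
F...F
TFTF.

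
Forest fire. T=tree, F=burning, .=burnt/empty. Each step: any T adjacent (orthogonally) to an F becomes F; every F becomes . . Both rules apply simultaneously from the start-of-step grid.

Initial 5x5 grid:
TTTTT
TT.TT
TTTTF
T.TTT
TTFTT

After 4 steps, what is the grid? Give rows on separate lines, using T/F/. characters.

Step 1: 6 trees catch fire, 2 burn out
  TTTTT
  TT.TF
  TTTF.
  T.FTF
  TF.FT
Step 2: 6 trees catch fire, 6 burn out
  TTTTF
  TT.F.
  TTF..
  T..F.
  F...F
Step 3: 3 trees catch fire, 6 burn out
  TTTF.
  TT...
  TF...
  F....
  .....
Step 4: 3 trees catch fire, 3 burn out
  TTF..
  TF...
  F....
  .....
  .....

TTF..
TF...
F....
.....
.....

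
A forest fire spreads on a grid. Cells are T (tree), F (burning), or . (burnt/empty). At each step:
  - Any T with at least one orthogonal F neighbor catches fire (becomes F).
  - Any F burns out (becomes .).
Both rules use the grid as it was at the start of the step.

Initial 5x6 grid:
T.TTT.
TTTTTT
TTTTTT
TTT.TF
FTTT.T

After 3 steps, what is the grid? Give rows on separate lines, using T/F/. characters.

Step 1: 5 trees catch fire, 2 burn out
  T.TTT.
  TTTTTT
  TTTTTF
  FTT.F.
  .FTT.F
Step 2: 5 trees catch fire, 5 burn out
  T.TTT.
  TTTTTF
  FTTTF.
  .FT...
  ..FT..
Step 3: 6 trees catch fire, 5 burn out
  T.TTT.
  FTTTF.
  .FTF..
  ..F...
  ...F..

T.TTT.
FTTTF.
.FTF..
..F...
...F..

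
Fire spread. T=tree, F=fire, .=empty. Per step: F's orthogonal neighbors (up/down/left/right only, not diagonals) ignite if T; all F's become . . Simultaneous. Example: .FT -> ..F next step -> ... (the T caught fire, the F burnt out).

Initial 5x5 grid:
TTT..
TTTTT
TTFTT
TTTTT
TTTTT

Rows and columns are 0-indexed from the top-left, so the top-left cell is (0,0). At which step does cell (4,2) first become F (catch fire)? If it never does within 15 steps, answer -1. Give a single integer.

Step 1: cell (4,2)='T' (+4 fires, +1 burnt)
Step 2: cell (4,2)='F' (+8 fires, +4 burnt)
  -> target ignites at step 2
Step 3: cell (4,2)='.' (+7 fires, +8 burnt)
Step 4: cell (4,2)='.' (+3 fires, +7 burnt)
Step 5: cell (4,2)='.' (+0 fires, +3 burnt)
  fire out at step 5

2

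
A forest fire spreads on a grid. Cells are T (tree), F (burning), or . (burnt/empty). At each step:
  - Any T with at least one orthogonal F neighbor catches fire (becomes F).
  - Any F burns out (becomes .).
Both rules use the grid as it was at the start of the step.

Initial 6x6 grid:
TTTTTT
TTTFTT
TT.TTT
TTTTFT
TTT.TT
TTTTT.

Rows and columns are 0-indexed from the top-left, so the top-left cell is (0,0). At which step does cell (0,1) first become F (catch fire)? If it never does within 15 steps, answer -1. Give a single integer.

Step 1: cell (0,1)='T' (+8 fires, +2 burnt)
Step 2: cell (0,1)='T' (+8 fires, +8 burnt)
Step 3: cell (0,1)='F' (+7 fires, +8 burnt)
  -> target ignites at step 3
Step 4: cell (0,1)='.' (+5 fires, +7 burnt)
Step 5: cell (0,1)='.' (+2 fires, +5 burnt)
Step 6: cell (0,1)='.' (+1 fires, +2 burnt)
Step 7: cell (0,1)='.' (+0 fires, +1 burnt)
  fire out at step 7

3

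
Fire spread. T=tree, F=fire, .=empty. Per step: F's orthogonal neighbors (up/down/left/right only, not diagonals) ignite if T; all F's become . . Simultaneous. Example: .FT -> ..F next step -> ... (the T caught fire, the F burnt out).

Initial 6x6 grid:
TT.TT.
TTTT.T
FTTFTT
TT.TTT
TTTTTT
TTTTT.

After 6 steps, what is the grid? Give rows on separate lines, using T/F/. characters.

Step 1: 7 trees catch fire, 2 burn out
  TT.TT.
  FTTF.T
  .FF.FT
  FT.FTT
  TTTTTT
  TTTTT.
Step 2: 9 trees catch fire, 7 burn out
  FT.FT.
  .FF..T
  .....F
  .F..FT
  FTTFTT
  TTTTT.
Step 3: 9 trees catch fire, 9 burn out
  .F..F.
  .....F
  ......
  .....F
  .FF.FT
  FTTFT.
Step 4: 4 trees catch fire, 9 burn out
  ......
  ......
  ......
  ......
  .....F
  .FF.F.
Step 5: 0 trees catch fire, 4 burn out
  ......
  ......
  ......
  ......
  ......
  ......
Step 6: 0 trees catch fire, 0 burn out
  ......
  ......
  ......
  ......
  ......
  ......

......
......
......
......
......
......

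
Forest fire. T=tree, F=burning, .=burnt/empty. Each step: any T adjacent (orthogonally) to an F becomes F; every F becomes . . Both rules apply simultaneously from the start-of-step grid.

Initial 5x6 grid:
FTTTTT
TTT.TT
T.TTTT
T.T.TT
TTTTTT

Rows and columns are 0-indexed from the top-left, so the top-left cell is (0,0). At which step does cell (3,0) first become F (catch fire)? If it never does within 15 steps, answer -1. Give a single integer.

Step 1: cell (3,0)='T' (+2 fires, +1 burnt)
Step 2: cell (3,0)='T' (+3 fires, +2 burnt)
Step 3: cell (3,0)='F' (+3 fires, +3 burnt)
  -> target ignites at step 3
Step 4: cell (3,0)='.' (+3 fires, +3 burnt)
Step 5: cell (3,0)='.' (+5 fires, +3 burnt)
Step 6: cell (3,0)='.' (+3 fires, +5 burnt)
Step 7: cell (3,0)='.' (+3 fires, +3 burnt)
Step 8: cell (3,0)='.' (+2 fires, +3 burnt)
Step 9: cell (3,0)='.' (+1 fires, +2 burnt)
Step 10: cell (3,0)='.' (+0 fires, +1 burnt)
  fire out at step 10

3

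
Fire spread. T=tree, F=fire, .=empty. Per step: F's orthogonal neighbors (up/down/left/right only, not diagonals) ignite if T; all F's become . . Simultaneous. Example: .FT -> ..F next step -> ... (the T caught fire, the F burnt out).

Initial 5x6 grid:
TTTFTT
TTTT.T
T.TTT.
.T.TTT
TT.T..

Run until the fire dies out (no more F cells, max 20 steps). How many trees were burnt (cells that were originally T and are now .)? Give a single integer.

Step 1: +3 fires, +1 burnt (F count now 3)
Step 2: +4 fires, +3 burnt (F count now 4)
Step 3: +6 fires, +4 burnt (F count now 6)
Step 4: +3 fires, +6 burnt (F count now 3)
Step 5: +2 fires, +3 burnt (F count now 2)
Step 6: +0 fires, +2 burnt (F count now 0)
Fire out after step 6
Initially T: 21, now '.': 27
Total burnt (originally-T cells now '.'): 18

Answer: 18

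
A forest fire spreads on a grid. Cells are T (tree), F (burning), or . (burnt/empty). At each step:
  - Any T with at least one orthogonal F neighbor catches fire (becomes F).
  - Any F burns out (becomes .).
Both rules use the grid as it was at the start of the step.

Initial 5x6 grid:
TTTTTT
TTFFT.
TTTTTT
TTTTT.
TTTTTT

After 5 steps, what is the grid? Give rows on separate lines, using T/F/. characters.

Step 1: 6 trees catch fire, 2 burn out
  TTFFTT
  TF..F.
  TTFFTT
  TTTTT.
  TTTTTT
Step 2: 7 trees catch fire, 6 burn out
  TF..FT
  F.....
  TF..FT
  TTFFT.
  TTTTTT
Step 3: 8 trees catch fire, 7 burn out
  F....F
  ......
  F....F
  TF..F.
  TTFFTT
Step 4: 3 trees catch fire, 8 burn out
  ......
  ......
  ......
  F.....
  TF..FT
Step 5: 2 trees catch fire, 3 burn out
  ......
  ......
  ......
  ......
  F....F

......
......
......
......
F....F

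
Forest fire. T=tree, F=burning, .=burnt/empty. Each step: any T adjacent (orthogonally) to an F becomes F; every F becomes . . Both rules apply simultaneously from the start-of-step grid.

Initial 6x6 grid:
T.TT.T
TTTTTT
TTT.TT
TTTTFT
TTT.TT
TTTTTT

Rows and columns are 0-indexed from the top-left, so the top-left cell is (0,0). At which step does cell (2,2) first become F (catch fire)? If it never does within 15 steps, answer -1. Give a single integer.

Step 1: cell (2,2)='T' (+4 fires, +1 burnt)
Step 2: cell (2,2)='T' (+5 fires, +4 burnt)
Step 3: cell (2,2)='F' (+7 fires, +5 burnt)
  -> target ignites at step 3
Step 4: cell (2,2)='.' (+7 fires, +7 burnt)
Step 5: cell (2,2)='.' (+5 fires, +7 burnt)
Step 6: cell (2,2)='.' (+2 fires, +5 burnt)
Step 7: cell (2,2)='.' (+1 fires, +2 burnt)
Step 8: cell (2,2)='.' (+0 fires, +1 burnt)
  fire out at step 8

3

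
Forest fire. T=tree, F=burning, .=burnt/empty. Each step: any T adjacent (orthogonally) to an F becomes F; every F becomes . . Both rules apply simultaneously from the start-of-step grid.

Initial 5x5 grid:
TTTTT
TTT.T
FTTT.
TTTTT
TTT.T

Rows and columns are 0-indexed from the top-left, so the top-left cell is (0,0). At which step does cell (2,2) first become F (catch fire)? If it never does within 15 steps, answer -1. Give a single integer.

Step 1: cell (2,2)='T' (+3 fires, +1 burnt)
Step 2: cell (2,2)='F' (+5 fires, +3 burnt)
  -> target ignites at step 2
Step 3: cell (2,2)='.' (+5 fires, +5 burnt)
Step 4: cell (2,2)='.' (+3 fires, +5 burnt)
Step 5: cell (2,2)='.' (+2 fires, +3 burnt)
Step 6: cell (2,2)='.' (+2 fires, +2 burnt)
Step 7: cell (2,2)='.' (+1 fires, +2 burnt)
Step 8: cell (2,2)='.' (+0 fires, +1 burnt)
  fire out at step 8

2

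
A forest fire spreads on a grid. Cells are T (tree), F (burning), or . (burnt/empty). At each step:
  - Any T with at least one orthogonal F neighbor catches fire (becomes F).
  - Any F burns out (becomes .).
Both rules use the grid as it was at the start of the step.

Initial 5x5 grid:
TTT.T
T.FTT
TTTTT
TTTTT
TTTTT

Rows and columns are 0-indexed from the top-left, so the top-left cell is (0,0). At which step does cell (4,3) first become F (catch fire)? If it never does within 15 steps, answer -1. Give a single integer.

Step 1: cell (4,3)='T' (+3 fires, +1 burnt)
Step 2: cell (4,3)='T' (+5 fires, +3 burnt)
Step 3: cell (4,3)='T' (+7 fires, +5 burnt)
Step 4: cell (4,3)='F' (+5 fires, +7 burnt)
  -> target ignites at step 4
Step 5: cell (4,3)='.' (+2 fires, +5 burnt)
Step 6: cell (4,3)='.' (+0 fires, +2 burnt)
  fire out at step 6

4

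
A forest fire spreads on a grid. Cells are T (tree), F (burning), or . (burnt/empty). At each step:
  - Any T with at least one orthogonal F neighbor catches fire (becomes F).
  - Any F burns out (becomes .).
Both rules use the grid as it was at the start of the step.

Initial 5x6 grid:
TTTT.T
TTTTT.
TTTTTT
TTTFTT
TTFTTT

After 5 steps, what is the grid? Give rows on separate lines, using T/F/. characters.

Step 1: 5 trees catch fire, 2 burn out
  TTTT.T
  TTTTT.
  TTTFTT
  TTF.FT
  TF.FTT
Step 2: 7 trees catch fire, 5 burn out
  TTTT.T
  TTTFT.
  TTF.FT
  TF...F
  F...FT
Step 3: 7 trees catch fire, 7 burn out
  TTTF.T
  TTF.F.
  TF...F
  F.....
  .....F
Step 4: 3 trees catch fire, 7 burn out
  TTF..T
  TF....
  F.....
  ......
  ......
Step 5: 2 trees catch fire, 3 burn out
  TF...T
  F.....
  ......
  ......
  ......

TF...T
F.....
......
......
......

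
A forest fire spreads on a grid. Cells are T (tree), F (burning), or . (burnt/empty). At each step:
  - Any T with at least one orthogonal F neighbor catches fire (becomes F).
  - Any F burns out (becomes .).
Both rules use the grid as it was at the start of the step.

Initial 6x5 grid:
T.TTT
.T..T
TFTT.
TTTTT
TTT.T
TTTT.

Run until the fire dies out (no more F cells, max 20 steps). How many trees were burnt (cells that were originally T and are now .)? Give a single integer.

Step 1: +4 fires, +1 burnt (F count now 4)
Step 2: +4 fires, +4 burnt (F count now 4)
Step 3: +4 fires, +4 burnt (F count now 4)
Step 4: +3 fires, +4 burnt (F count now 3)
Step 5: +2 fires, +3 burnt (F count now 2)
Step 6: +0 fires, +2 burnt (F count now 0)
Fire out after step 6
Initially T: 22, now '.': 25
Total burnt (originally-T cells now '.'): 17

Answer: 17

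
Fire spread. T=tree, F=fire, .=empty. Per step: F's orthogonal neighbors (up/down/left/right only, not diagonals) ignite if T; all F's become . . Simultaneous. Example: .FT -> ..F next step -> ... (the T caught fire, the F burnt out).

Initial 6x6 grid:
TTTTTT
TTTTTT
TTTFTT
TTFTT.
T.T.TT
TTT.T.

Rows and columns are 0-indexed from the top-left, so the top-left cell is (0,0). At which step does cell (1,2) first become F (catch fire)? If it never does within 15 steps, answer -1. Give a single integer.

Step 1: cell (1,2)='T' (+6 fires, +2 burnt)
Step 2: cell (1,2)='F' (+8 fires, +6 burnt)
  -> target ignites at step 2
Step 3: cell (1,2)='.' (+8 fires, +8 burnt)
Step 4: cell (1,2)='.' (+6 fires, +8 burnt)
Step 5: cell (1,2)='.' (+1 fires, +6 burnt)
Step 6: cell (1,2)='.' (+0 fires, +1 burnt)
  fire out at step 6

2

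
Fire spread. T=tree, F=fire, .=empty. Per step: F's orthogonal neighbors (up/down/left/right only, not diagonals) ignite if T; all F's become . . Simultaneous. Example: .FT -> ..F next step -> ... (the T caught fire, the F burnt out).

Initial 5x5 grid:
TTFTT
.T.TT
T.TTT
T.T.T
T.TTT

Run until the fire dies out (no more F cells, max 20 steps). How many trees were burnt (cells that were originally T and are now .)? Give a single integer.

Answer: 15

Derivation:
Step 1: +2 fires, +1 burnt (F count now 2)
Step 2: +4 fires, +2 burnt (F count now 4)
Step 3: +2 fires, +4 burnt (F count now 2)
Step 4: +2 fires, +2 burnt (F count now 2)
Step 5: +2 fires, +2 burnt (F count now 2)
Step 6: +2 fires, +2 burnt (F count now 2)
Step 7: +1 fires, +2 burnt (F count now 1)
Step 8: +0 fires, +1 burnt (F count now 0)
Fire out after step 8
Initially T: 18, now '.': 22
Total burnt (originally-T cells now '.'): 15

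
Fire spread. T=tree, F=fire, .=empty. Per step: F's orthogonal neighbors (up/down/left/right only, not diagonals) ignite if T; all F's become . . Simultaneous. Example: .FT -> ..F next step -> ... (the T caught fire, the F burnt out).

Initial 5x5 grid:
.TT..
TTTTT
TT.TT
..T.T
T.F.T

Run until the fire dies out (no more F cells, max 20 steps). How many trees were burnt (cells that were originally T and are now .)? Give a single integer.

Answer: 1

Derivation:
Step 1: +1 fires, +1 burnt (F count now 1)
Step 2: +0 fires, +1 burnt (F count now 0)
Fire out after step 2
Initially T: 15, now '.': 11
Total burnt (originally-T cells now '.'): 1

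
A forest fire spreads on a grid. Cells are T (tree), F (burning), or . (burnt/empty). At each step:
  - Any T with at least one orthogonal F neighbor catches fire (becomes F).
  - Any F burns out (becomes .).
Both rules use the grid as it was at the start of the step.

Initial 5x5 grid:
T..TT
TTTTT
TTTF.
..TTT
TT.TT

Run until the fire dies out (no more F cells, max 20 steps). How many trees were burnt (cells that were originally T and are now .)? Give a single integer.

Answer: 16

Derivation:
Step 1: +3 fires, +1 burnt (F count now 3)
Step 2: +7 fires, +3 burnt (F count now 7)
Step 3: +4 fires, +7 burnt (F count now 4)
Step 4: +1 fires, +4 burnt (F count now 1)
Step 5: +1 fires, +1 burnt (F count now 1)
Step 6: +0 fires, +1 burnt (F count now 0)
Fire out after step 6
Initially T: 18, now '.': 23
Total burnt (originally-T cells now '.'): 16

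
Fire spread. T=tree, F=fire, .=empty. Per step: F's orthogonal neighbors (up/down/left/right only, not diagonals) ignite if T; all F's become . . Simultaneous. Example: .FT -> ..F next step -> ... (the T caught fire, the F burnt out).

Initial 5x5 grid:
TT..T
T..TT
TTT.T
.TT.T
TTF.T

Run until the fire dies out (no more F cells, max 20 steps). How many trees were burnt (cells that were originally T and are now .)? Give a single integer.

Step 1: +2 fires, +1 burnt (F count now 2)
Step 2: +3 fires, +2 burnt (F count now 3)
Step 3: +1 fires, +3 burnt (F count now 1)
Step 4: +1 fires, +1 burnt (F count now 1)
Step 5: +1 fires, +1 burnt (F count now 1)
Step 6: +1 fires, +1 burnt (F count now 1)
Step 7: +1 fires, +1 burnt (F count now 1)
Step 8: +0 fires, +1 burnt (F count now 0)
Fire out after step 8
Initially T: 16, now '.': 19
Total burnt (originally-T cells now '.'): 10

Answer: 10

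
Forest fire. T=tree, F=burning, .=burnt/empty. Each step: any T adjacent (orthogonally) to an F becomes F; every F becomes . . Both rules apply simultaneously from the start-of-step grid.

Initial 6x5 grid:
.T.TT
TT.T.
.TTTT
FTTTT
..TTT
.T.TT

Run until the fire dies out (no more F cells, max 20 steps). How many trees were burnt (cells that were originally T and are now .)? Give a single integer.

Answer: 19

Derivation:
Step 1: +1 fires, +1 burnt (F count now 1)
Step 2: +2 fires, +1 burnt (F count now 2)
Step 3: +4 fires, +2 burnt (F count now 4)
Step 4: +5 fires, +4 burnt (F count now 5)
Step 5: +4 fires, +5 burnt (F count now 4)
Step 6: +2 fires, +4 burnt (F count now 2)
Step 7: +1 fires, +2 burnt (F count now 1)
Step 8: +0 fires, +1 burnt (F count now 0)
Fire out after step 8
Initially T: 20, now '.': 29
Total burnt (originally-T cells now '.'): 19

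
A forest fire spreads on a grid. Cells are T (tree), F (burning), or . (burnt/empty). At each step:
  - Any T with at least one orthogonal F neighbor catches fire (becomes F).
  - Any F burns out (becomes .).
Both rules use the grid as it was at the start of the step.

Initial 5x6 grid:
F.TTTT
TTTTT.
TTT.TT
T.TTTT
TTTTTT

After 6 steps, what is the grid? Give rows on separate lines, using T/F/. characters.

Step 1: 1 trees catch fire, 1 burn out
  ..TTTT
  FTTTT.
  TTT.TT
  T.TTTT
  TTTTTT
Step 2: 2 trees catch fire, 1 burn out
  ..TTTT
  .FTTT.
  FTT.TT
  T.TTTT
  TTTTTT
Step 3: 3 trees catch fire, 2 burn out
  ..TTTT
  ..FTT.
  .FT.TT
  F.TTTT
  TTTTTT
Step 4: 4 trees catch fire, 3 burn out
  ..FTTT
  ...FT.
  ..F.TT
  ..TTTT
  FTTTTT
Step 5: 4 trees catch fire, 4 burn out
  ...FTT
  ....F.
  ....TT
  ..FTTT
  .FTTTT
Step 6: 4 trees catch fire, 4 burn out
  ....FT
  ......
  ....FT
  ...FTT
  ..FTTT

....FT
......
....FT
...FTT
..FTTT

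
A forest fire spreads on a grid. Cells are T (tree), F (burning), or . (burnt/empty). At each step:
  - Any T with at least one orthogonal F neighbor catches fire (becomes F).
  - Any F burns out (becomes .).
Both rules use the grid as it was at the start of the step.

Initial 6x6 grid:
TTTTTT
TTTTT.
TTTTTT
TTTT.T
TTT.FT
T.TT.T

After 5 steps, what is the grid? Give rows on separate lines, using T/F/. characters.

Step 1: 1 trees catch fire, 1 burn out
  TTTTTT
  TTTTT.
  TTTTTT
  TTTT.T
  TTT..F
  T.TT.T
Step 2: 2 trees catch fire, 1 burn out
  TTTTTT
  TTTTT.
  TTTTTT
  TTTT.F
  TTT...
  T.TT.F
Step 3: 1 trees catch fire, 2 burn out
  TTTTTT
  TTTTT.
  TTTTTF
  TTTT..
  TTT...
  T.TT..
Step 4: 1 trees catch fire, 1 burn out
  TTTTTT
  TTTTT.
  TTTTF.
  TTTT..
  TTT...
  T.TT..
Step 5: 2 trees catch fire, 1 burn out
  TTTTTT
  TTTTF.
  TTTF..
  TTTT..
  TTT...
  T.TT..

TTTTTT
TTTTF.
TTTF..
TTTT..
TTT...
T.TT..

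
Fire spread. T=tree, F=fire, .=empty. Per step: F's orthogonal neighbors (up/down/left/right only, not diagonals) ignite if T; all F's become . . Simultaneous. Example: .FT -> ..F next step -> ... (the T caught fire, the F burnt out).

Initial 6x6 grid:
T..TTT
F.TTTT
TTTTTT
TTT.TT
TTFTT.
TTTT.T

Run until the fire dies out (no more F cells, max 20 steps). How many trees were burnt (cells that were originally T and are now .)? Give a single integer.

Step 1: +6 fires, +2 burnt (F count now 6)
Step 2: +8 fires, +6 burnt (F count now 8)
Step 3: +4 fires, +8 burnt (F count now 4)
Step 4: +3 fires, +4 burnt (F count now 3)
Step 5: +3 fires, +3 burnt (F count now 3)
Step 6: +2 fires, +3 burnt (F count now 2)
Step 7: +1 fires, +2 burnt (F count now 1)
Step 8: +0 fires, +1 burnt (F count now 0)
Fire out after step 8
Initially T: 28, now '.': 35
Total burnt (originally-T cells now '.'): 27

Answer: 27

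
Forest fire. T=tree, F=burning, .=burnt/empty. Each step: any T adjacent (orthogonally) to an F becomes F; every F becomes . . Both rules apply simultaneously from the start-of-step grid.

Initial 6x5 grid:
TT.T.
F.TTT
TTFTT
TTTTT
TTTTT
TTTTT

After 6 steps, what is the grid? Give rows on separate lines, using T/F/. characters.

Step 1: 6 trees catch fire, 2 burn out
  FT.T.
  ..FTT
  FF.FT
  TTFTT
  TTTTT
  TTTTT
Step 2: 7 trees catch fire, 6 burn out
  .F.T.
  ...FT
  ....F
  FF.FT
  TTFTT
  TTTTT
Step 3: 7 trees catch fire, 7 burn out
  ...F.
  ....F
  .....
  ....F
  FF.FT
  TTFTT
Step 4: 4 trees catch fire, 7 burn out
  .....
  .....
  .....
  .....
  ....F
  FF.FT
Step 5: 1 trees catch fire, 4 burn out
  .....
  .....
  .....
  .....
  .....
  ....F
Step 6: 0 trees catch fire, 1 burn out
  .....
  .....
  .....
  .....
  .....
  .....

.....
.....
.....
.....
.....
.....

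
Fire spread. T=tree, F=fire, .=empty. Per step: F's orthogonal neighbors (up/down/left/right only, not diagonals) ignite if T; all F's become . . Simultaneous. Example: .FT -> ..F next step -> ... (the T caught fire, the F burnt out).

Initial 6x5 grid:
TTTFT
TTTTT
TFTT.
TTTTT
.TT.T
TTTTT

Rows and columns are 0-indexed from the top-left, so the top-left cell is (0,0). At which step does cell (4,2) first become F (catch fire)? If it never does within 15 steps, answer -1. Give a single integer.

Step 1: cell (4,2)='T' (+7 fires, +2 burnt)
Step 2: cell (4,2)='T' (+8 fires, +7 burnt)
Step 3: cell (4,2)='F' (+4 fires, +8 burnt)
  -> target ignites at step 3
Step 4: cell (4,2)='.' (+3 fires, +4 burnt)
Step 5: cell (4,2)='.' (+2 fires, +3 burnt)
Step 6: cell (4,2)='.' (+1 fires, +2 burnt)
Step 7: cell (4,2)='.' (+0 fires, +1 burnt)
  fire out at step 7

3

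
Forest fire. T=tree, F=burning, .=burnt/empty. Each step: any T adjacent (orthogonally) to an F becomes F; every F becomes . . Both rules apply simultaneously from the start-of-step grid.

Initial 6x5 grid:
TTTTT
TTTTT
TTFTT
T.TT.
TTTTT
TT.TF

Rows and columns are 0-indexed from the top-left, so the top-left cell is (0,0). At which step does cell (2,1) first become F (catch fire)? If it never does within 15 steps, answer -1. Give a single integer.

Step 1: cell (2,1)='F' (+6 fires, +2 burnt)
  -> target ignites at step 1
Step 2: cell (2,1)='.' (+8 fires, +6 burnt)
Step 3: cell (2,1)='.' (+6 fires, +8 burnt)
Step 4: cell (2,1)='.' (+4 fires, +6 burnt)
Step 5: cell (2,1)='.' (+1 fires, +4 burnt)
Step 6: cell (2,1)='.' (+0 fires, +1 burnt)
  fire out at step 6

1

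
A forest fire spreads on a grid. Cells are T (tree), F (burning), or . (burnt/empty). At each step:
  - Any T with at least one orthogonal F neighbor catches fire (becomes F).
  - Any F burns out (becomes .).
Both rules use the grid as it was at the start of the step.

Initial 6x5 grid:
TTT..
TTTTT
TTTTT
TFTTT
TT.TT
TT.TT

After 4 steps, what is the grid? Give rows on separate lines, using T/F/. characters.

Step 1: 4 trees catch fire, 1 burn out
  TTT..
  TTTTT
  TFTTT
  F.FTT
  TF.TT
  TT.TT
Step 2: 6 trees catch fire, 4 burn out
  TTT..
  TFTTT
  F.FTT
  ...FT
  F..TT
  TF.TT
Step 3: 7 trees catch fire, 6 burn out
  TFT..
  F.FTT
  ...FT
  ....F
  ...FT
  F..TT
Step 4: 6 trees catch fire, 7 burn out
  F.F..
  ...FT
  ....F
  .....
  ....F
  ...FT

F.F..
...FT
....F
.....
....F
...FT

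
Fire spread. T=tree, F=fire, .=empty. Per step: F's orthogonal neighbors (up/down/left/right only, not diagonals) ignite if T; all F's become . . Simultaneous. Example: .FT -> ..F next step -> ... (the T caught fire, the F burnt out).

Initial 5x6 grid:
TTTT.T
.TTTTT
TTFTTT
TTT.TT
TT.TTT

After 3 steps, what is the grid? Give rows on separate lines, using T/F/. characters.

Step 1: 4 trees catch fire, 1 burn out
  TTTT.T
  .TFTTT
  TF.FTT
  TTF.TT
  TT.TTT
Step 2: 6 trees catch fire, 4 burn out
  TTFT.T
  .F.FTT
  F...FT
  TF..TT
  TT.TTT
Step 3: 7 trees catch fire, 6 burn out
  TF.F.T
  ....FT
  .....F
  F...FT
  TF.TTT

TF.F.T
....FT
.....F
F...FT
TF.TTT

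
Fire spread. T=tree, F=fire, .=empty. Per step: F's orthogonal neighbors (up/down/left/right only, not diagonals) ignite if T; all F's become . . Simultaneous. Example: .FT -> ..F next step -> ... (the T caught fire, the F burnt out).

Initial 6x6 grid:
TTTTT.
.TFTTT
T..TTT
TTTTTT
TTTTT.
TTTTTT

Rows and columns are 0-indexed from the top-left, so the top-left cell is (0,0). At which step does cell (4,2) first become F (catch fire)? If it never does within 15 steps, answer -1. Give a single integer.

Step 1: cell (4,2)='T' (+3 fires, +1 burnt)
Step 2: cell (4,2)='T' (+4 fires, +3 burnt)
Step 3: cell (4,2)='T' (+5 fires, +4 burnt)
Step 4: cell (4,2)='T' (+4 fires, +5 burnt)
Step 5: cell (4,2)='F' (+5 fires, +4 burnt)
  -> target ignites at step 5
Step 6: cell (4,2)='.' (+4 fires, +5 burnt)
Step 7: cell (4,2)='.' (+4 fires, +4 burnt)
Step 8: cell (4,2)='.' (+1 fires, +4 burnt)
Step 9: cell (4,2)='.' (+0 fires, +1 burnt)
  fire out at step 9

5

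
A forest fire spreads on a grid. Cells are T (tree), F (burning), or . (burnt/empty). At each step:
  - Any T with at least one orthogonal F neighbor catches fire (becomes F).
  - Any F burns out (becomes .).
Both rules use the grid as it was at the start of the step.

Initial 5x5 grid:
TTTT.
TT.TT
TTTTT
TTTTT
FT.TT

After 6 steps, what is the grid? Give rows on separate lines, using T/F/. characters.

Step 1: 2 trees catch fire, 1 burn out
  TTTT.
  TT.TT
  TTTTT
  FTTTT
  .F.TT
Step 2: 2 trees catch fire, 2 burn out
  TTTT.
  TT.TT
  FTTTT
  .FTTT
  ...TT
Step 3: 3 trees catch fire, 2 burn out
  TTTT.
  FT.TT
  .FTTT
  ..FTT
  ...TT
Step 4: 4 trees catch fire, 3 burn out
  FTTT.
  .F.TT
  ..FTT
  ...FT
  ...TT
Step 5: 4 trees catch fire, 4 burn out
  .FTT.
  ...TT
  ...FT
  ....F
  ...FT
Step 6: 4 trees catch fire, 4 burn out
  ..FT.
  ...FT
  ....F
  .....
  ....F

..FT.
...FT
....F
.....
....F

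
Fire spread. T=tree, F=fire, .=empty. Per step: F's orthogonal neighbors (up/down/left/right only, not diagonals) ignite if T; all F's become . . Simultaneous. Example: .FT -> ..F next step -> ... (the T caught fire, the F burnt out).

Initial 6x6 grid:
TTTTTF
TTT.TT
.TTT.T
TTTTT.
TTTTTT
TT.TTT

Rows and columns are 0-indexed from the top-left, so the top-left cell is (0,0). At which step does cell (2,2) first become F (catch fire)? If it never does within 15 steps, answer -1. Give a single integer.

Step 1: cell (2,2)='T' (+2 fires, +1 burnt)
Step 2: cell (2,2)='T' (+3 fires, +2 burnt)
Step 3: cell (2,2)='T' (+1 fires, +3 burnt)
Step 4: cell (2,2)='T' (+2 fires, +1 burnt)
Step 5: cell (2,2)='F' (+3 fires, +2 burnt)
  -> target ignites at step 5
Step 6: cell (2,2)='.' (+4 fires, +3 burnt)
Step 7: cell (2,2)='.' (+3 fires, +4 burnt)
Step 8: cell (2,2)='.' (+4 fires, +3 burnt)
Step 9: cell (2,2)='.' (+4 fires, +4 burnt)
Step 10: cell (2,2)='.' (+3 fires, +4 burnt)
Step 11: cell (2,2)='.' (+1 fires, +3 burnt)
Step 12: cell (2,2)='.' (+0 fires, +1 burnt)
  fire out at step 12

5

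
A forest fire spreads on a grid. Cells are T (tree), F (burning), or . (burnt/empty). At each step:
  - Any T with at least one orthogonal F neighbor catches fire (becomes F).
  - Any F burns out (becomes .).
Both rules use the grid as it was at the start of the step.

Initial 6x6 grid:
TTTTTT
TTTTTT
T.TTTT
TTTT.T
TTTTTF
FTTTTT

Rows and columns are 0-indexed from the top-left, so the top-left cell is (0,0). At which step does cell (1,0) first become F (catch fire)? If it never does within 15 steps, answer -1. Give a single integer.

Step 1: cell (1,0)='T' (+5 fires, +2 burnt)
Step 2: cell (1,0)='T' (+6 fires, +5 burnt)
Step 3: cell (1,0)='T' (+7 fires, +6 burnt)
Step 4: cell (1,0)='F' (+5 fires, +7 burnt)
  -> target ignites at step 4
Step 5: cell (1,0)='.' (+5 fires, +5 burnt)
Step 6: cell (1,0)='.' (+3 fires, +5 burnt)
Step 7: cell (1,0)='.' (+1 fires, +3 burnt)
Step 8: cell (1,0)='.' (+0 fires, +1 burnt)
  fire out at step 8

4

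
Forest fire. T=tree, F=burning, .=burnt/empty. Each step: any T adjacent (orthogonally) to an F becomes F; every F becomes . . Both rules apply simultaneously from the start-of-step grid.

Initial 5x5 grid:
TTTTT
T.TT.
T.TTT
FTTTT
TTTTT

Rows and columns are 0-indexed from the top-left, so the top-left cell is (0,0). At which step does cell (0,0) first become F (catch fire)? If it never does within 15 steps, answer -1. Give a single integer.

Step 1: cell (0,0)='T' (+3 fires, +1 burnt)
Step 2: cell (0,0)='T' (+3 fires, +3 burnt)
Step 3: cell (0,0)='F' (+4 fires, +3 burnt)
  -> target ignites at step 3
Step 4: cell (0,0)='.' (+5 fires, +4 burnt)
Step 5: cell (0,0)='.' (+4 fires, +5 burnt)
Step 6: cell (0,0)='.' (+1 fires, +4 burnt)
Step 7: cell (0,0)='.' (+1 fires, +1 burnt)
Step 8: cell (0,0)='.' (+0 fires, +1 burnt)
  fire out at step 8

3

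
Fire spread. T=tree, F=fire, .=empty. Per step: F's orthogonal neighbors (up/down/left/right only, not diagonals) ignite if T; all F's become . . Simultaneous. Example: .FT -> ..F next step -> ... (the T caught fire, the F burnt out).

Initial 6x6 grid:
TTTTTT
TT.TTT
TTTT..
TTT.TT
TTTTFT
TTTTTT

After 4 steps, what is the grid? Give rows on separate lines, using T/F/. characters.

Step 1: 4 trees catch fire, 1 burn out
  TTTTTT
  TT.TTT
  TTTT..
  TTT.FT
  TTTF.F
  TTTTFT
Step 2: 4 trees catch fire, 4 burn out
  TTTTTT
  TT.TTT
  TTTT..
  TTT..F
  TTF...
  TTTF.F
Step 3: 3 trees catch fire, 4 burn out
  TTTTTT
  TT.TTT
  TTTT..
  TTF...
  TF....
  TTF...
Step 4: 4 trees catch fire, 3 burn out
  TTTTTT
  TT.TTT
  TTFT..
  TF....
  F.....
  TF....

TTTTTT
TT.TTT
TTFT..
TF....
F.....
TF....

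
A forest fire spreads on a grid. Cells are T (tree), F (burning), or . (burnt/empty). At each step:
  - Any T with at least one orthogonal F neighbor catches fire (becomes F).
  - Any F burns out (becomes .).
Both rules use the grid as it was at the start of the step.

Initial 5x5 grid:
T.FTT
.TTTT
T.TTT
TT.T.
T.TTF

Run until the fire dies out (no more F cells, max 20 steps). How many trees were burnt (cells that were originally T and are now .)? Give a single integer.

Step 1: +3 fires, +2 burnt (F count now 3)
Step 2: +6 fires, +3 burnt (F count now 6)
Step 3: +2 fires, +6 burnt (F count now 2)
Step 4: +1 fires, +2 burnt (F count now 1)
Step 5: +0 fires, +1 burnt (F count now 0)
Fire out after step 5
Initially T: 17, now '.': 20
Total burnt (originally-T cells now '.'): 12

Answer: 12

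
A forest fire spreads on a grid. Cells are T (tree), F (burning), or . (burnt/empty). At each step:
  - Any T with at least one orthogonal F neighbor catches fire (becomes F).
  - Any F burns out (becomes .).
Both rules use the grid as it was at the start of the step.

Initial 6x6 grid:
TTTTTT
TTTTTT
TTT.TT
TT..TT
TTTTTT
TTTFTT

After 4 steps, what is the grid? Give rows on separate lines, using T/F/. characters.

Step 1: 3 trees catch fire, 1 burn out
  TTTTTT
  TTTTTT
  TTT.TT
  TT..TT
  TTTFTT
  TTF.FT
Step 2: 4 trees catch fire, 3 burn out
  TTTTTT
  TTTTTT
  TTT.TT
  TT..TT
  TTF.FT
  TF...F
Step 3: 4 trees catch fire, 4 burn out
  TTTTTT
  TTTTTT
  TTT.TT
  TT..FT
  TF...F
  F.....
Step 4: 4 trees catch fire, 4 burn out
  TTTTTT
  TTTTTT
  TTT.FT
  TF...F
  F.....
  ......

TTTTTT
TTTTTT
TTT.FT
TF...F
F.....
......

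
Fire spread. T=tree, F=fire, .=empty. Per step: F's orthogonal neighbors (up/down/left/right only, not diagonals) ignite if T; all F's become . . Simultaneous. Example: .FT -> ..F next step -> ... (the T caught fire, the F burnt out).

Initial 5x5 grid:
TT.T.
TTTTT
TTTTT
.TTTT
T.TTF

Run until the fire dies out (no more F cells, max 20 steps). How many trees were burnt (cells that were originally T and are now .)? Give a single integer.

Answer: 19

Derivation:
Step 1: +2 fires, +1 burnt (F count now 2)
Step 2: +3 fires, +2 burnt (F count now 3)
Step 3: +3 fires, +3 burnt (F count now 3)
Step 4: +3 fires, +3 burnt (F count now 3)
Step 5: +3 fires, +3 burnt (F count now 3)
Step 6: +2 fires, +3 burnt (F count now 2)
Step 7: +2 fires, +2 burnt (F count now 2)
Step 8: +1 fires, +2 burnt (F count now 1)
Step 9: +0 fires, +1 burnt (F count now 0)
Fire out after step 9
Initially T: 20, now '.': 24
Total burnt (originally-T cells now '.'): 19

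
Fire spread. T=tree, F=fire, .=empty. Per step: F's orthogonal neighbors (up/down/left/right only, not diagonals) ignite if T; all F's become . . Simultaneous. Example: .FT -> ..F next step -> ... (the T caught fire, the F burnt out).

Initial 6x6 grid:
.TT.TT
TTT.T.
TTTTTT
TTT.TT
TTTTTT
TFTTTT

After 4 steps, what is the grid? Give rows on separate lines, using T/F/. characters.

Step 1: 3 trees catch fire, 1 burn out
  .TT.TT
  TTT.T.
  TTTTTT
  TTT.TT
  TFTTTT
  F.FTTT
Step 2: 4 trees catch fire, 3 burn out
  .TT.TT
  TTT.T.
  TTTTTT
  TFT.TT
  F.FTTT
  ...FTT
Step 3: 5 trees catch fire, 4 burn out
  .TT.TT
  TTT.T.
  TFTTTT
  F.F.TT
  ...FTT
  ....FT
Step 4: 5 trees catch fire, 5 burn out
  .TT.TT
  TFT.T.
  F.FTTT
  ....TT
  ....FT
  .....F

.TT.TT
TFT.T.
F.FTTT
....TT
....FT
.....F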